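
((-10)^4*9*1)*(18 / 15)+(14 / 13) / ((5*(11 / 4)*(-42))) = 231659996 / 2145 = 108000.00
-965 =-965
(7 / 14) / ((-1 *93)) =-1 / 186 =-0.01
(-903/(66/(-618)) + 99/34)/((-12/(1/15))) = -210893/4488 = -46.99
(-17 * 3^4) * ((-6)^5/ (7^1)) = 10707552/ 7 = 1529650.29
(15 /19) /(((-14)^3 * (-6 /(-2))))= -5 /52136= -0.00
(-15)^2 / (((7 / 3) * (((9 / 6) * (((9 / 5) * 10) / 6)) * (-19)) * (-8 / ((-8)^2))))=1200 / 133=9.02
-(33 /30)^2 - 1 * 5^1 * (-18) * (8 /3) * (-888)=-21312121 /100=-213121.21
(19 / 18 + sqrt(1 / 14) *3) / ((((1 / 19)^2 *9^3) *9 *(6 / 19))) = 6859 *sqrt(14) / 183708 + 130321 / 708588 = 0.32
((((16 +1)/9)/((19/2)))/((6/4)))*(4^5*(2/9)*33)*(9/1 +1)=15319040/1539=9953.89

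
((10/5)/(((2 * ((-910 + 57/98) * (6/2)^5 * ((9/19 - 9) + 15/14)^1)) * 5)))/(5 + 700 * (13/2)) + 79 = 77268816748188643/978086287951425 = 79.00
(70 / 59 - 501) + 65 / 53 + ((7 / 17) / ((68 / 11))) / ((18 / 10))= -16219485233 / 32533308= -498.55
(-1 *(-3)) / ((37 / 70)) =210 / 37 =5.68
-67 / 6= -11.17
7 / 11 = 0.64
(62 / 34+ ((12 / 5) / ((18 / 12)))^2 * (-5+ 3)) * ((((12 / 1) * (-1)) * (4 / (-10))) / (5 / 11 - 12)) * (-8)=-2958912 / 269875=-10.96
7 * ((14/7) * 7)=98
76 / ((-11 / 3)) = -228 / 11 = -20.73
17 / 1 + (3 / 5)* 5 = 20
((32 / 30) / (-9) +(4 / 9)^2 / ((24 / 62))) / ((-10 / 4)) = -952 / 6075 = -0.16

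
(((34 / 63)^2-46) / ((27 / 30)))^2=3291249072400 / 1275989841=2579.37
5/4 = 1.25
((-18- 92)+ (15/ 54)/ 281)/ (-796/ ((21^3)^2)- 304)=1060402790475/ 2930594137592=0.36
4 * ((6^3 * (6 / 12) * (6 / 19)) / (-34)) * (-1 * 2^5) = 41472 / 323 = 128.40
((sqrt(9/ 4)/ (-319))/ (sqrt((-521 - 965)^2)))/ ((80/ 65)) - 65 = -985990759/ 15169088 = -65.00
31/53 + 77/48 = 5569/2544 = 2.19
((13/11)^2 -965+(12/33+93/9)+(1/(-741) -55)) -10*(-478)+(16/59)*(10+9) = 6660540505/1763333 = 3777.24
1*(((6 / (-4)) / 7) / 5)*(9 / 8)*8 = -27 / 70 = -0.39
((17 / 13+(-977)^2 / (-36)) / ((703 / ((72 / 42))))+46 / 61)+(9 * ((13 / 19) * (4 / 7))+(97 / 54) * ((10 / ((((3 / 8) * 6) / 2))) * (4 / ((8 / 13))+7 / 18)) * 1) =49.61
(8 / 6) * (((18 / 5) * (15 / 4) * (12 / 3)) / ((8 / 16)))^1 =144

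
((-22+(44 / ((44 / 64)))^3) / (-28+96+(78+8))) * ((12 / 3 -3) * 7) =131061 / 11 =11914.64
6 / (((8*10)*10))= 0.01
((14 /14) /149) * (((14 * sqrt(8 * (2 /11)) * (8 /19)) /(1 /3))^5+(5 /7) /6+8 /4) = 29618.33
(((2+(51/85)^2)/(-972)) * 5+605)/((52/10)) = 2940241/25272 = 116.34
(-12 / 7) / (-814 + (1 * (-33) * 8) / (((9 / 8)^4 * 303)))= 3975966 / 1889182757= 0.00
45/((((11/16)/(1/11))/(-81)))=-58320/121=-481.98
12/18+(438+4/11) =14488/33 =439.03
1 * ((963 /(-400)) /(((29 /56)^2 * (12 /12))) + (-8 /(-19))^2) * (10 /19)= -133584856 /28842095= -4.63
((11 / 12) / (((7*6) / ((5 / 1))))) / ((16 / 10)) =275 / 4032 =0.07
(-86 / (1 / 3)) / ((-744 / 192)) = 2064 / 31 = 66.58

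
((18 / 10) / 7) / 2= 9 / 70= 0.13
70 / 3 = 23.33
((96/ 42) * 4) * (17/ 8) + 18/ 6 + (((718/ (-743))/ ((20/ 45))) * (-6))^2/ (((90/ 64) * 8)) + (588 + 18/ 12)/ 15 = 594001589/ 7728686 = 76.86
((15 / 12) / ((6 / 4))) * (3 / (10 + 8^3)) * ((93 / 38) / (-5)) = -31 / 13224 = -0.00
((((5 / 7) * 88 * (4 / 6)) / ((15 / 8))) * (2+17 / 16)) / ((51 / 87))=17864 / 153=116.76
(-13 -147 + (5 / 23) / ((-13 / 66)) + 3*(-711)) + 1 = -685638 / 299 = -2293.10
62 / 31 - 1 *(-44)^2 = -1934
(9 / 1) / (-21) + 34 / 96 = -25 / 336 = -0.07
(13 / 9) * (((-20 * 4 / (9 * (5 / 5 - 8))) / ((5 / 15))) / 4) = 260 / 189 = 1.38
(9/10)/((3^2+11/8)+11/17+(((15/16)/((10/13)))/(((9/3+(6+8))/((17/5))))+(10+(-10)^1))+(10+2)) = 2448/63283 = 0.04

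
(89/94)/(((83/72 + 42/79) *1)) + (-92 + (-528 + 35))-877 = -658095718/450307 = -1461.44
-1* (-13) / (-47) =-13 / 47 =-0.28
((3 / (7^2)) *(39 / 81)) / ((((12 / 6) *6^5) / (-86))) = -559 / 3429216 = -0.00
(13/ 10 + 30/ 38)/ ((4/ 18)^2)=32157/ 760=42.31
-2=-2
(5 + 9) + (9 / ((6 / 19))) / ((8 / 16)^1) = 71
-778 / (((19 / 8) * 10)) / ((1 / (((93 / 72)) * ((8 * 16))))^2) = -765601792 / 855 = -895440.69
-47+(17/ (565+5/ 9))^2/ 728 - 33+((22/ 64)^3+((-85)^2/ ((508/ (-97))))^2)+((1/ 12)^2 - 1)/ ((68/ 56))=90706641570542354996088217/ 47661287868356198400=1903151.29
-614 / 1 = -614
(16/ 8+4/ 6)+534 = 1610/ 3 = 536.67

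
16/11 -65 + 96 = 357/11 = 32.45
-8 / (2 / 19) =-76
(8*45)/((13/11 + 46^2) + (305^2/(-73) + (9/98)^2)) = 0.43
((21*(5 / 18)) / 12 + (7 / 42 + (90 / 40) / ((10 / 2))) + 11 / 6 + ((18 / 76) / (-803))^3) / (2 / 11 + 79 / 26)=12200167322840237 / 13380948447566535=0.91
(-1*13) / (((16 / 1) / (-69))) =897 / 16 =56.06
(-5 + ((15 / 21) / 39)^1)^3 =-2515456000 / 20346417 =-123.63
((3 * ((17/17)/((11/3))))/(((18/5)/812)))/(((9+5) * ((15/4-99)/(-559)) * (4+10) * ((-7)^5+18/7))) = -162110/492991521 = -0.00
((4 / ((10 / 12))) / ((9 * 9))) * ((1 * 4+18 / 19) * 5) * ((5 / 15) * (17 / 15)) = 0.55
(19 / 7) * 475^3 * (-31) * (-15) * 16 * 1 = 15149816250000 / 7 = 2164259464285.71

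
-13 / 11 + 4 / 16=-41 / 44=-0.93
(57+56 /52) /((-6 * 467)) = -755 /36426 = -0.02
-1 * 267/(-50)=267/50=5.34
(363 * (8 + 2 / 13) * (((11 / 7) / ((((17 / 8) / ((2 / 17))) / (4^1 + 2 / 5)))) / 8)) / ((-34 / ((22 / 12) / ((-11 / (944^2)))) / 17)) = 1382994950656 / 131495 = 10517471.77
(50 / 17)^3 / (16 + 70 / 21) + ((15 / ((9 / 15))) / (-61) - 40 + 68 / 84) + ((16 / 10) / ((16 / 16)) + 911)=797870059051 / 912565185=874.32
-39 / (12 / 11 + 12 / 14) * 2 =-40.04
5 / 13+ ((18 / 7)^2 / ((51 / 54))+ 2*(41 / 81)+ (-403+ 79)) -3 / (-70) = -2767922449 / 8771490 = -315.56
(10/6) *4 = 20/3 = 6.67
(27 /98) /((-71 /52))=-702 /3479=-0.20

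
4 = 4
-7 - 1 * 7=-14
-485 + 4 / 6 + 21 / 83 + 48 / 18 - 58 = -134314 / 249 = -539.41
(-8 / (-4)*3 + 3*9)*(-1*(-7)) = 231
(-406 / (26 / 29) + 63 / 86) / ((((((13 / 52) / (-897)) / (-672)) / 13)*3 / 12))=-2437480071936 / 43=-56685583068.28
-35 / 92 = -0.38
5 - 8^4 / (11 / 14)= -57289 / 11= -5208.09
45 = 45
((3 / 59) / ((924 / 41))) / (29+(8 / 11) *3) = 41 / 566636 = 0.00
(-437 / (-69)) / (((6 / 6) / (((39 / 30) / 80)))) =247 / 2400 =0.10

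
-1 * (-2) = 2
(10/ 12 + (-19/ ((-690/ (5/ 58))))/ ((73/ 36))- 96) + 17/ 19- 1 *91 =-1028396113/ 5550774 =-185.27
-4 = -4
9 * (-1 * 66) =-594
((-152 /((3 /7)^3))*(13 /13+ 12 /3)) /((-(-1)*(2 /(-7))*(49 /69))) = 428260 /9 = 47584.44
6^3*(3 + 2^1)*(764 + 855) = 1748520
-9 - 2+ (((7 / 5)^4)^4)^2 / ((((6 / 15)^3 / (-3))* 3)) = -741179.87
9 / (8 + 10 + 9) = 0.33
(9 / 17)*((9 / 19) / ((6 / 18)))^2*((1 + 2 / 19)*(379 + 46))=3444525 / 6859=502.19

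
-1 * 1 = -1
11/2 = 5.50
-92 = -92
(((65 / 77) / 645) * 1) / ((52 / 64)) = 16 / 9933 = 0.00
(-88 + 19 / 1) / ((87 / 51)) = -1173 / 29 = -40.45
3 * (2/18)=1/3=0.33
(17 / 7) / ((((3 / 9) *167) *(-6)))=-17 / 2338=-0.01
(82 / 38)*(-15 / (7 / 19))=-615 / 7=-87.86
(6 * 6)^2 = 1296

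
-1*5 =-5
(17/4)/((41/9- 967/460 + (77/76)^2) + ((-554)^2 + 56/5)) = 0.00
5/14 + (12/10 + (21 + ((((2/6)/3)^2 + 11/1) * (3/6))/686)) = 6269281/277830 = 22.57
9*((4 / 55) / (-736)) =-9 / 10120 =-0.00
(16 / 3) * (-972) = -5184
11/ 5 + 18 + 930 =4751/ 5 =950.20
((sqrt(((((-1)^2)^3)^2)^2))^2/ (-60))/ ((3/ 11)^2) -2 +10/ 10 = -661/ 540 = -1.22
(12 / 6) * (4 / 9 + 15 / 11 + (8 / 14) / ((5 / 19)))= 27578 / 3465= 7.96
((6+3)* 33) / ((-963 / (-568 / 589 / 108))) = 1562 / 567207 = 0.00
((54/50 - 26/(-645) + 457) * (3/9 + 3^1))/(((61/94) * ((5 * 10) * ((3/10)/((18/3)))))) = 555516688/590175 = 941.27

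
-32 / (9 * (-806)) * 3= 16 / 1209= 0.01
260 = 260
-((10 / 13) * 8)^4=-40960000 / 28561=-1434.12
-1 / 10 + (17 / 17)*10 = 99 / 10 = 9.90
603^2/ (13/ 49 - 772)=-5938947/ 12605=-471.16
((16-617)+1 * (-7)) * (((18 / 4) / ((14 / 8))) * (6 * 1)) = -65664 / 7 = -9380.57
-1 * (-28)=28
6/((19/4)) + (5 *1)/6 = 2.10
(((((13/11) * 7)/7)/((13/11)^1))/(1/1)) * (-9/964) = -9/964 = -0.01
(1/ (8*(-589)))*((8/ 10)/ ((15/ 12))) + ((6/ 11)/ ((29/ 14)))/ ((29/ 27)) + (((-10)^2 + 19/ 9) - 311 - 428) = -780518228518/ 1225988775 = -636.64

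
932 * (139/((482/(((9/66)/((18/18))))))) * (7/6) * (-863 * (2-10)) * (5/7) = 558999620/2651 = 210863.68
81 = 81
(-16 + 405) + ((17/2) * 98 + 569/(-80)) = 97191/80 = 1214.89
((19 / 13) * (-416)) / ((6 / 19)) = -5776 / 3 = -1925.33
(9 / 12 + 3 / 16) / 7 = 15 / 112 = 0.13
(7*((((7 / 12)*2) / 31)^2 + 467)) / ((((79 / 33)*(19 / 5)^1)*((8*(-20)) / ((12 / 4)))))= -1244041337 / 184635008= -6.74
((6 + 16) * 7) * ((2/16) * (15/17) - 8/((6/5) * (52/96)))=-1660505/884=-1878.40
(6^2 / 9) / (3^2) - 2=-14 / 9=-1.56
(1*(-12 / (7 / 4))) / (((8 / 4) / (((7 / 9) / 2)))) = -4 / 3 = -1.33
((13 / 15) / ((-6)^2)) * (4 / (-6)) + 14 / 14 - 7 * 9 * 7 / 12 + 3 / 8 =-114667 / 3240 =-35.39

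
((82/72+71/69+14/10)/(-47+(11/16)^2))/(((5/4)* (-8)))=472672/61639425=0.01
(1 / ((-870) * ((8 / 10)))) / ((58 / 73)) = -73 / 40368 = -0.00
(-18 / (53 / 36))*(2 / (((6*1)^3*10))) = -3 / 265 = -0.01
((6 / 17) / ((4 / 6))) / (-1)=-9 / 17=-0.53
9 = 9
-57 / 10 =-5.70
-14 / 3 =-4.67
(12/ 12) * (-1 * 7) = -7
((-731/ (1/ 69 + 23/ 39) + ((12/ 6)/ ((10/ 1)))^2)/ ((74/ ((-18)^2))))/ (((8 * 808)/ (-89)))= 118170886797/ 1620363200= 72.93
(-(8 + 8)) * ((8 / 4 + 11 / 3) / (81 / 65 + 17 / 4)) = -16.50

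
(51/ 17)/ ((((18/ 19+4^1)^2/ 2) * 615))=361/ 905690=0.00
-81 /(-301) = 81 /301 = 0.27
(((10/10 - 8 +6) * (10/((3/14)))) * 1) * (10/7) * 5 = -1000/3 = -333.33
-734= -734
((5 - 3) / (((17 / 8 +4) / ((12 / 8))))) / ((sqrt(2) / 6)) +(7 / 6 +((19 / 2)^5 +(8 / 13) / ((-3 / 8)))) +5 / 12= 72 * sqrt(2) / 49 +32189263 / 416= 77380.11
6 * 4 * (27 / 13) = 648 / 13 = 49.85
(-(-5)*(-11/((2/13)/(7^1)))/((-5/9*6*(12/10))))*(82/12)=205205/48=4275.10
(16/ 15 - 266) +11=-3809/ 15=-253.93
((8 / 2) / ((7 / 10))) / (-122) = -20 / 427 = -0.05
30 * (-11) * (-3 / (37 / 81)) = 80190 / 37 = 2167.30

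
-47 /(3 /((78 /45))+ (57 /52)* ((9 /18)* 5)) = -4888 /465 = -10.51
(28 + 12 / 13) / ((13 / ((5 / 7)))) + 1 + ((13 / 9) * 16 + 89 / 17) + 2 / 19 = 106748888 / 3438981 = 31.04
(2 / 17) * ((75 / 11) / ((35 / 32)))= 960 / 1309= 0.73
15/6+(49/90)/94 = 21199/8460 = 2.51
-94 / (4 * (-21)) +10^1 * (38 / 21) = 269 / 14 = 19.21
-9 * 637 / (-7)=819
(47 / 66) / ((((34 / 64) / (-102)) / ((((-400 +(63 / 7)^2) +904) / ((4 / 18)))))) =-3959280 / 11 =-359934.55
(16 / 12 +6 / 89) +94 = 25472 / 267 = 95.40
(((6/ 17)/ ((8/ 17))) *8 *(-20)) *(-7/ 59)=840/ 59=14.24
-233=-233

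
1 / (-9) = -1 / 9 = -0.11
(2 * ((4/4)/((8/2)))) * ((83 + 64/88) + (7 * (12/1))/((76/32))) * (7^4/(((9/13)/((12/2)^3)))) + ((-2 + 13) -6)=9323074441/209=44608011.68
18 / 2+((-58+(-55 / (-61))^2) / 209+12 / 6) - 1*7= 2897963 / 777689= 3.73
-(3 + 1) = -4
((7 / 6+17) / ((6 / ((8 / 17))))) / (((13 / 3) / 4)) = 872 / 663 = 1.32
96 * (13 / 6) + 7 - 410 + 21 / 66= -4283 / 22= -194.68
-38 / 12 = -19 / 6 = -3.17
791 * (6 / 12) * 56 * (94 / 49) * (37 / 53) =1572056 / 53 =29661.43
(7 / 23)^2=49 / 529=0.09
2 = 2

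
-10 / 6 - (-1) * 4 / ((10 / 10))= 7 / 3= 2.33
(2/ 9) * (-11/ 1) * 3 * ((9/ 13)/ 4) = -33/ 26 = -1.27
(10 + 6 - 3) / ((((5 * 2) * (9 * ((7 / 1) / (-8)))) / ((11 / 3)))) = -572 / 945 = -0.61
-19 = -19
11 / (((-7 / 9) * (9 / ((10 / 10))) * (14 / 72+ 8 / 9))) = -1.45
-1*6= -6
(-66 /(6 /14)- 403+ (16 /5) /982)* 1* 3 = -4102281 /2455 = -1670.99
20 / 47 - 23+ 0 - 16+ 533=23238 / 47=494.43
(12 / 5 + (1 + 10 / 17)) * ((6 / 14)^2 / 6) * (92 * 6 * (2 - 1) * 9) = 2526228 / 4165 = 606.54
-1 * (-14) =14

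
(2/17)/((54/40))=40/459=0.09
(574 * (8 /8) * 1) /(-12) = -287 /6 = -47.83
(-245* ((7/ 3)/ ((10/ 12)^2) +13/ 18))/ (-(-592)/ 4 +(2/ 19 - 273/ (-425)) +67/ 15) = -145370995/ 22269696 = -6.53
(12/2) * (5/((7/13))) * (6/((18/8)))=1040/7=148.57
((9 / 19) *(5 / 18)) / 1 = 5 / 38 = 0.13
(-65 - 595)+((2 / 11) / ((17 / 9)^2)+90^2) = 23651922 / 3179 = 7440.05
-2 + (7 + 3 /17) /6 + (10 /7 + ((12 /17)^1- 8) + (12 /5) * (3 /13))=-141913 /23205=-6.12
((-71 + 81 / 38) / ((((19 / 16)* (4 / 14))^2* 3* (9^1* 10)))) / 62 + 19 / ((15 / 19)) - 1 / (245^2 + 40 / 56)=19322825469457 / 804082078980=24.03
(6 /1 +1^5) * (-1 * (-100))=700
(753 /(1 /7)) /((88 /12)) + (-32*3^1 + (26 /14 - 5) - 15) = 604.63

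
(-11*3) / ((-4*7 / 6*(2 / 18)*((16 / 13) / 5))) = 57915 / 224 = 258.55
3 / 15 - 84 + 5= -394 / 5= -78.80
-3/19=-0.16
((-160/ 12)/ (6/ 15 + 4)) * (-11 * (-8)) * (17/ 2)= -6800/ 3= -2266.67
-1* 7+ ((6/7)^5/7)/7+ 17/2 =2486181/1647086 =1.51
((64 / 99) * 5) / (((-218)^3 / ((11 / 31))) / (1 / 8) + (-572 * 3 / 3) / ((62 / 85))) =-4960 / 358423789617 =-0.00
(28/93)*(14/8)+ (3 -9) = -509/93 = -5.47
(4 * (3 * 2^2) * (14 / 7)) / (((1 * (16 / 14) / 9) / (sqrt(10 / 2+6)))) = 756 * sqrt(11) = 2507.37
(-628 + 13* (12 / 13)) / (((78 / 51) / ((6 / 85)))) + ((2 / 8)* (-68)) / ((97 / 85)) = -273181 / 6305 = -43.33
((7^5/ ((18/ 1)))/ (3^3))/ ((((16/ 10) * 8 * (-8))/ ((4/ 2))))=-0.68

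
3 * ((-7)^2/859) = 0.17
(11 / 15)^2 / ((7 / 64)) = 7744 / 1575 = 4.92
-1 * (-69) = 69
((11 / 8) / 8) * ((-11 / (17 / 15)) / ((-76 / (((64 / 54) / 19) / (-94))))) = -605 / 41535216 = -0.00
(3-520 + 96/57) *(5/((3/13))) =-636415/57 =-11165.18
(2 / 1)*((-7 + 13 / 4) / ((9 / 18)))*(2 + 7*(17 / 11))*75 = -14420.45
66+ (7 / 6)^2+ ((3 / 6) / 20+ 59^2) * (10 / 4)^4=156723725 / 1152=136044.90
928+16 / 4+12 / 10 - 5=4641 / 5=928.20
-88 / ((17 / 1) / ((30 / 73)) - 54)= 2640 / 379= 6.97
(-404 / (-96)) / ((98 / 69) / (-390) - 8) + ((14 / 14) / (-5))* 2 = -3987949 / 4307560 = -0.93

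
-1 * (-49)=49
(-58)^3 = -195112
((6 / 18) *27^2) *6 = 1458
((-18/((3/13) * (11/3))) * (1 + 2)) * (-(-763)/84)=-12753/22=-579.68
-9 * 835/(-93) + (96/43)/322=17343603/214613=80.81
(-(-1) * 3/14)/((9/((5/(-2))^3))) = -125/336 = -0.37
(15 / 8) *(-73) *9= -9855 / 8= -1231.88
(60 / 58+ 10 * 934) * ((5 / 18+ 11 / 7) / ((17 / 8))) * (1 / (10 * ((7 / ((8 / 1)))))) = 201975584 / 217413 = 928.99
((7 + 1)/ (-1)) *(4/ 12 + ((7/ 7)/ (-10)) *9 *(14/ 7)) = 176/ 15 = 11.73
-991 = -991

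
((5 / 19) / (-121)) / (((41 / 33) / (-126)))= 1890 / 8569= 0.22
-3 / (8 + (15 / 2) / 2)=-12 / 47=-0.26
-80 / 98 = -40 / 49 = -0.82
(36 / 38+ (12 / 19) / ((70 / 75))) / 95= 216 / 12635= 0.02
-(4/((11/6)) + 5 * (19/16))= -1429/176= -8.12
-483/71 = -6.80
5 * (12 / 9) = 20 / 3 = 6.67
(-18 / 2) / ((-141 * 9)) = 1 / 141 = 0.01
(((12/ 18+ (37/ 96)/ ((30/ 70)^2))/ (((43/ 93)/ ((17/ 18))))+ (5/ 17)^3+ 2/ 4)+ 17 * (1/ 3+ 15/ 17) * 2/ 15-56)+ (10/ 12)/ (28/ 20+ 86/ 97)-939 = -5985899451258941/ 6072699107520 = -985.71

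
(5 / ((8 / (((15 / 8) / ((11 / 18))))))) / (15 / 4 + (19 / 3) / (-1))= -2025 / 2728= -0.74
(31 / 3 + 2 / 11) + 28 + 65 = 3416 / 33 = 103.52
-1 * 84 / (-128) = 21 / 32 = 0.66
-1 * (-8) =8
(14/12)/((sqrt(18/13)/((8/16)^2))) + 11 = 7*sqrt(26)/144 + 11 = 11.25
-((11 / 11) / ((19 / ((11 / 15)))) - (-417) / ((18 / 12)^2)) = -52831 / 285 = -185.37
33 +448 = 481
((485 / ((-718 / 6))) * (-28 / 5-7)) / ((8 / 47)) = 861651 / 2872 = 300.02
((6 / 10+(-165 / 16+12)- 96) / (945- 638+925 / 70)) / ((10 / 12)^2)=-472311 / 1120750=-0.42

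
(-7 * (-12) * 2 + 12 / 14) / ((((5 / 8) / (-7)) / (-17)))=32150.40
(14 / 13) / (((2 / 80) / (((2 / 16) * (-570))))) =-39900 / 13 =-3069.23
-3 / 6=-1 / 2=-0.50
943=943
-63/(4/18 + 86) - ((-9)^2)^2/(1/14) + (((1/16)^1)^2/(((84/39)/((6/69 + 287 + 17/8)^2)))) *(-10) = -1098982214939873/11769970688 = -93371.70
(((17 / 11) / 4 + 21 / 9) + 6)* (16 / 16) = 1151 / 132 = 8.72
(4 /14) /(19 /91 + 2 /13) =26 /33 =0.79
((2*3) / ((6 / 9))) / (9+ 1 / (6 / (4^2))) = 27 / 35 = 0.77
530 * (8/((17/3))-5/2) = -9805/17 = -576.76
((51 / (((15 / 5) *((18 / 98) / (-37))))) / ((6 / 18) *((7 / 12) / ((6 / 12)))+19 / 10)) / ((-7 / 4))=88060 / 103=854.95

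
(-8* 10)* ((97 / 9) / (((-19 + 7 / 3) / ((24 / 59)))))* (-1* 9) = -55872 / 295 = -189.40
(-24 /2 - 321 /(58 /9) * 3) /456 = -3121 /8816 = -0.35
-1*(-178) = 178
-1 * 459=-459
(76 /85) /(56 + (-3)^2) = 76 /5525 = 0.01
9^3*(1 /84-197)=-4020921 /28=-143604.32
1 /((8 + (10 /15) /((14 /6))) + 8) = 7 /114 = 0.06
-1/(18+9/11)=-11/207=-0.05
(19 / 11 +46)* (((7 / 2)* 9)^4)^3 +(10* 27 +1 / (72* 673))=12430925695438036818978741397 / 272904192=45550512083881939120.15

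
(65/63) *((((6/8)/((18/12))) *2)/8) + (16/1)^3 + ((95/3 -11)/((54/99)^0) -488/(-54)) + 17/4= 6244685/1512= 4130.08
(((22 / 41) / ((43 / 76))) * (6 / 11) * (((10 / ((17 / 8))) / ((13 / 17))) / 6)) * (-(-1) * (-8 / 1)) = -97280 / 22919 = -4.24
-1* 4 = -4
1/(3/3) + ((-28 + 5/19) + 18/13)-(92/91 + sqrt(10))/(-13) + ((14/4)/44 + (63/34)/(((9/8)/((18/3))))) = -514893893/33625592 + sqrt(10)/13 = -15.07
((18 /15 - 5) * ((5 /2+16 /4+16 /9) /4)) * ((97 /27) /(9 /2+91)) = -274607 /928260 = -0.30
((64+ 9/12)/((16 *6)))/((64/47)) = 12173/24576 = 0.50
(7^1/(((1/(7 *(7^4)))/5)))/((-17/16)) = -9411920/17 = -553642.35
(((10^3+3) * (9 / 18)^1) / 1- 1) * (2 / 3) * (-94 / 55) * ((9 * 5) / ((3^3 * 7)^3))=-1222 / 321489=-0.00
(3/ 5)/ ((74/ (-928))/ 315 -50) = -87696/ 7308037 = -0.01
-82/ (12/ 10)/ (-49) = 205/ 147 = 1.39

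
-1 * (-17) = 17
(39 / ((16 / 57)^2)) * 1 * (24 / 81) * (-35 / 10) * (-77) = 2529527 / 64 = 39523.86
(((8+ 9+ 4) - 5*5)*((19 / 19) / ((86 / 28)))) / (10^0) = -56 / 43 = -1.30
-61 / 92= -0.66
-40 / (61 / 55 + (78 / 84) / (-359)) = -11057200 / 305871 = -36.15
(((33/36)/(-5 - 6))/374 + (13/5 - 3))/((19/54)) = -80829/71060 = -1.14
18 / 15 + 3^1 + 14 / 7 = 31 / 5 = 6.20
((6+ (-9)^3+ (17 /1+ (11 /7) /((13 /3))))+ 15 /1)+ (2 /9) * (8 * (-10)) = -580192 /819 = -708.42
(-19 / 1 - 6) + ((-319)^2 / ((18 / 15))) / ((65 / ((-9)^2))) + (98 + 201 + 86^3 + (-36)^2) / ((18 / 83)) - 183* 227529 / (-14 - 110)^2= 5474731171957 / 1798992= 3043221.52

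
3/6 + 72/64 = 13/8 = 1.62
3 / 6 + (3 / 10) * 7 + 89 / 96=1693 / 480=3.53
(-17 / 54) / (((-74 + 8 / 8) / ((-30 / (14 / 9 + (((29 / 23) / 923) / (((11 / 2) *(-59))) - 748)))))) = 234219557 / 1351347652640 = 0.00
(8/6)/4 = 0.33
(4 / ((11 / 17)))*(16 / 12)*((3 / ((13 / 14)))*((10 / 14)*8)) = 21760 / 143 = 152.17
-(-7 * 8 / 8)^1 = 7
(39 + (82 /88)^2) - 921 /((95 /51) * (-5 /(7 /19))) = 1333145617 /17472400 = 76.30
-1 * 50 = -50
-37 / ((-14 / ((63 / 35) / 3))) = 111 / 70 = 1.59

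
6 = 6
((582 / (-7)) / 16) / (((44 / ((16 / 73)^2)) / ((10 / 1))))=-23280 / 410333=-0.06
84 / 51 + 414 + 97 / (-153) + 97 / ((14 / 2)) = 459320 / 1071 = 428.87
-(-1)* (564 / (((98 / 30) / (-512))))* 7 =-4331520 / 7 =-618788.57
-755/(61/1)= -755/61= -12.38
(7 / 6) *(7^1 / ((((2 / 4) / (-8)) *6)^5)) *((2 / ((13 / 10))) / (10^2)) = -802816 / 47385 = -16.94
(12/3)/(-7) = -4/7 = -0.57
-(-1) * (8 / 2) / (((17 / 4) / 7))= 112 / 17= 6.59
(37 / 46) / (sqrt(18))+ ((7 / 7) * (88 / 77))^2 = 37 * sqrt(2) / 276+ 64 / 49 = 1.50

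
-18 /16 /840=-3 /2240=-0.00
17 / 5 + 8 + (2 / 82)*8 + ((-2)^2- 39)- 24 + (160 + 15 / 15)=23287 / 205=113.60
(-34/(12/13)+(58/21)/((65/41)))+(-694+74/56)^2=24449003377/50960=479768.51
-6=-6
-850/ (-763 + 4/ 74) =1.11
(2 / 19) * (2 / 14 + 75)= 1052 / 133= 7.91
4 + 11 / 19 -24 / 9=109 / 57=1.91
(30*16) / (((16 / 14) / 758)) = 318360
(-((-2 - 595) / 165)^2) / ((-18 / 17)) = 12.36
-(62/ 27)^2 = -3844/ 729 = -5.27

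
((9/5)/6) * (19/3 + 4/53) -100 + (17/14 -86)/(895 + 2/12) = -1956216987/19926410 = -98.17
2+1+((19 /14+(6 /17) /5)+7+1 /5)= 11.63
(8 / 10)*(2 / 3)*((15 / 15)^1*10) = 16 / 3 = 5.33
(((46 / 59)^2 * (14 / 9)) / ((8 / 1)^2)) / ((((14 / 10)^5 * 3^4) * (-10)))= -330625 / 97486323984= -0.00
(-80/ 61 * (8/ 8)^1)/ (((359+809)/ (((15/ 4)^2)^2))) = -253125/ 1139968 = -0.22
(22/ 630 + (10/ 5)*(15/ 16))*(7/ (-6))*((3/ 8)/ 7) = -4813/ 40320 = -0.12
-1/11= -0.09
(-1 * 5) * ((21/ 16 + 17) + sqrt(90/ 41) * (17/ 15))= -1465/ 16- 17 * sqrt(410)/ 41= -99.96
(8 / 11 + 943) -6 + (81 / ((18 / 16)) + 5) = 11162 / 11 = 1014.73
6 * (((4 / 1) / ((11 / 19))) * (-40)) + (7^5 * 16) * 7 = 20687984 / 11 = 1880725.82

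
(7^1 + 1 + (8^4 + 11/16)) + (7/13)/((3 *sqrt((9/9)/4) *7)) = 2561357/624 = 4104.74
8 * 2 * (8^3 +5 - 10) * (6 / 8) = 6084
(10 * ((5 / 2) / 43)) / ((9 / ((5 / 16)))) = 125 / 6192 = 0.02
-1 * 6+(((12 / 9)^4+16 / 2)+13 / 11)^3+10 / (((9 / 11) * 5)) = 1876.58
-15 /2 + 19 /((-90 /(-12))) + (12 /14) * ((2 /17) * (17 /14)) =-7121 /1470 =-4.84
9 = 9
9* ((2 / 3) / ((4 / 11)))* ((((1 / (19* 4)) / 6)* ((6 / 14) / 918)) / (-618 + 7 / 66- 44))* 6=-121 / 790174280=-0.00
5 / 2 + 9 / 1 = 23 / 2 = 11.50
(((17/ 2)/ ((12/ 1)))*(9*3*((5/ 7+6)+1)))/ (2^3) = 4131/ 224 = 18.44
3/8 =0.38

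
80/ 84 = 20/ 21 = 0.95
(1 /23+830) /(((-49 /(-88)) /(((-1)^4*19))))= 31920152 /1127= 28323.12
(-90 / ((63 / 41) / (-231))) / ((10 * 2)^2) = 1353 / 40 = 33.82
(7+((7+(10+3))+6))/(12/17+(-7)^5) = -561/285707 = -0.00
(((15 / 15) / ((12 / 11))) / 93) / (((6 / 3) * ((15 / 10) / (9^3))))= 297 / 124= 2.40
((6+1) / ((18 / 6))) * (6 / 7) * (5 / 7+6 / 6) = 24 / 7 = 3.43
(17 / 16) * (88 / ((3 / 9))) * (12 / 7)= 3366 / 7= 480.86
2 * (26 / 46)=26 / 23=1.13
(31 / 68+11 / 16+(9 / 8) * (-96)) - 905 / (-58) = -719805 / 7888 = -91.25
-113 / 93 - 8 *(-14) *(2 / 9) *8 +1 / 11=607622 / 3069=197.99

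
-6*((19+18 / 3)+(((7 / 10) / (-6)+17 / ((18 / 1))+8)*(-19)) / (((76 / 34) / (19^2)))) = 9742693 / 60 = 162378.22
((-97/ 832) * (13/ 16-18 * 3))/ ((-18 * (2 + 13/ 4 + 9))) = -82547/ 3414528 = -0.02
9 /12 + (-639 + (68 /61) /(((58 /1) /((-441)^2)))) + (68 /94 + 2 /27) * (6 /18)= 83506697225 /26938332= 3099.92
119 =119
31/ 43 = 0.72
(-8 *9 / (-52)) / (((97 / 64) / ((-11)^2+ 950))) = 1233792 / 1261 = 978.42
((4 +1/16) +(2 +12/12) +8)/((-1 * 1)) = -241/16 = -15.06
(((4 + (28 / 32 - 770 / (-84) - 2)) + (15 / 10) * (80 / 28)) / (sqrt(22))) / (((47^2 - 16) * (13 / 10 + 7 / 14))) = 13715 * sqrt(22) / 72947952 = 0.00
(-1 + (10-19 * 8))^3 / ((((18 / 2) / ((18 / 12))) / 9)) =-4386310.50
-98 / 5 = -19.60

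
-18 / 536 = -9 / 268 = -0.03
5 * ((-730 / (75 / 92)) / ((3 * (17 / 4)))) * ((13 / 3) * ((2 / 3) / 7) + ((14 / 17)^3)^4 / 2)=-909831908118042534080 / 5615895744657666279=-162.01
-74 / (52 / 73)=-2701 / 26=-103.88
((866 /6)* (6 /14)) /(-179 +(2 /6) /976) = -1267824 /3668777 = -0.35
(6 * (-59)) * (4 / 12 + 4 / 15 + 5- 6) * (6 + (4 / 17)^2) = 247800 / 289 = 857.44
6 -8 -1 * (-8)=6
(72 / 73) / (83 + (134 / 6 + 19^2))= 216 / 102127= 0.00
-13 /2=-6.50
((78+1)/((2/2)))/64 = 79/64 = 1.23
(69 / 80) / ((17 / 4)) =69 / 340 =0.20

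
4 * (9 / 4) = 9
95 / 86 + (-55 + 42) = -1023 / 86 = -11.90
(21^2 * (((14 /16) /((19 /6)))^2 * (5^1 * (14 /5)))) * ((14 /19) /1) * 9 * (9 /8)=771895089 /219488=3516.80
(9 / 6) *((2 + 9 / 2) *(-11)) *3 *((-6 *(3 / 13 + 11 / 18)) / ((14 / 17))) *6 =331551 / 28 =11841.11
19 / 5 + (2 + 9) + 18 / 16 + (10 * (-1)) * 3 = -563 / 40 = -14.08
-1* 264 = -264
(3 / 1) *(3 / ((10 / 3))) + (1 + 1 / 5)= 39 / 10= 3.90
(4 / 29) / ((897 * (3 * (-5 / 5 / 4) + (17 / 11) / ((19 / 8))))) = -3344 / 2159079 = -0.00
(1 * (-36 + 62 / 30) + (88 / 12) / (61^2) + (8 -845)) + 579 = -5431383 / 18605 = -291.93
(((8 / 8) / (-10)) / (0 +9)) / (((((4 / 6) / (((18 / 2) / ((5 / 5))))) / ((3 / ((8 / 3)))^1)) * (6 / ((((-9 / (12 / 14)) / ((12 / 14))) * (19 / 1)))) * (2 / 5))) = 8379 / 512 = 16.37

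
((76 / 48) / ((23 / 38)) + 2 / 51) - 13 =-24269 / 2346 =-10.34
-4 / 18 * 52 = -104 / 9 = -11.56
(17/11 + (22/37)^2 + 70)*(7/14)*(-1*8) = -4330908/15059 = -287.60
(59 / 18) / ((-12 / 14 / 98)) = -20237 / 54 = -374.76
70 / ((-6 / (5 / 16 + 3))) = -1855 / 48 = -38.65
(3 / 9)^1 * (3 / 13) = 1 / 13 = 0.08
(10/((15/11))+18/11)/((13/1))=296/429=0.69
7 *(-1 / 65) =-7 / 65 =-0.11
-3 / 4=-0.75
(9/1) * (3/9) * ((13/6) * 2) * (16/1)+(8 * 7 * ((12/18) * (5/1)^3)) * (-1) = -13376/3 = -4458.67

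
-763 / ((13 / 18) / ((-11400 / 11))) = 156567600 / 143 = 1094878.32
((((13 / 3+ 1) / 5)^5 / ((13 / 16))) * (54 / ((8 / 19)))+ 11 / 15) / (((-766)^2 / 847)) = 67726036147 / 214532662500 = 0.32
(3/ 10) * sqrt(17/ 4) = 3 * sqrt(17)/ 20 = 0.62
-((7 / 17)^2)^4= -0.00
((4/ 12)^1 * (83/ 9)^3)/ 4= 571787/ 8748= 65.36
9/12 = 3/4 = 0.75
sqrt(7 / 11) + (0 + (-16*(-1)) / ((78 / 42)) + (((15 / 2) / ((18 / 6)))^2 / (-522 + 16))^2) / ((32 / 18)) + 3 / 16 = sqrt(77) / 11 + 4289188197 / 852087808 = 5.83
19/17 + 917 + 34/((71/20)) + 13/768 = 927.71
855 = 855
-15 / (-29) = 15 / 29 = 0.52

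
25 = 25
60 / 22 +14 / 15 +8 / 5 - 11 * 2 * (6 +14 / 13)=-150.43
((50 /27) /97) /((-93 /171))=-950 /27063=-0.04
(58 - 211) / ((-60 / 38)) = 969 / 10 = 96.90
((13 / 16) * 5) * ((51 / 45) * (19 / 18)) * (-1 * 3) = -4199 / 288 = -14.58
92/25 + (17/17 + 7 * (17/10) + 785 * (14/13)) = 560277/650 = 861.96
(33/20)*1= 33/20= 1.65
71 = 71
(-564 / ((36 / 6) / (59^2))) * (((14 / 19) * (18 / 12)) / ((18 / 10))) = -11452490 / 57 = -200920.88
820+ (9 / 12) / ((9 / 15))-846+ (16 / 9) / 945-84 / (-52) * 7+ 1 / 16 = -23666087 / 1769040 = -13.38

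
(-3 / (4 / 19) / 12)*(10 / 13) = -95 / 104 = -0.91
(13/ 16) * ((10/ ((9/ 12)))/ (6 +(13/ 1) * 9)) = 65/ 738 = 0.09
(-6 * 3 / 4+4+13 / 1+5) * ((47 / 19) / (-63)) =-235 / 342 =-0.69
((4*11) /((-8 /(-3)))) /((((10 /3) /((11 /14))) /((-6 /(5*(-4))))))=1.17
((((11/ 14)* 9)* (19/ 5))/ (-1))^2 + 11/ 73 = 258339653/ 357700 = 722.22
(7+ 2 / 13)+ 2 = 119 / 13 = 9.15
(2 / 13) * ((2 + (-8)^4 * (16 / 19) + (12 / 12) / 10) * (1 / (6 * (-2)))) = -50443 / 1140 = -44.25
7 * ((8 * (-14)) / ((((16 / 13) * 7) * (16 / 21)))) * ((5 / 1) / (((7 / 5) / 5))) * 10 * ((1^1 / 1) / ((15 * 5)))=-2275 / 8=-284.38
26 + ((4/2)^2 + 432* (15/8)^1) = 840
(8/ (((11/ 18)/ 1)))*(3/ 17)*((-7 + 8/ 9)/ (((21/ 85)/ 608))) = -243200/ 7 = -34742.86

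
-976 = -976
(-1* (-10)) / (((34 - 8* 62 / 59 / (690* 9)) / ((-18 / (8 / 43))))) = -354482325 / 12456764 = -28.46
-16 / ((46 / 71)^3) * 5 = -3579110 / 12167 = -294.17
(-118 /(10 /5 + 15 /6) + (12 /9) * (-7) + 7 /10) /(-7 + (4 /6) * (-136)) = 3137 /8790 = 0.36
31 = 31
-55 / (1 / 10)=-550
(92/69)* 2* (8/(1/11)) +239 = 1421/3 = 473.67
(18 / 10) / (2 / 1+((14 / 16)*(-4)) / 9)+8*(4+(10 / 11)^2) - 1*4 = 626862 / 17545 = 35.73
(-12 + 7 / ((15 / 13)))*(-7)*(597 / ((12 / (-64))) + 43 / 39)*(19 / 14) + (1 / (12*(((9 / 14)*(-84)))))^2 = -4896754889119 / 27293760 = -179409.32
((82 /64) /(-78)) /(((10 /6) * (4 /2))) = -41 /8320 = -0.00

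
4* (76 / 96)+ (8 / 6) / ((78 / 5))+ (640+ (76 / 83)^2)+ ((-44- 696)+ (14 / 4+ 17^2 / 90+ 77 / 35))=-701217721 / 8060130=-87.00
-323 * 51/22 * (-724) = 5963226/11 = 542111.45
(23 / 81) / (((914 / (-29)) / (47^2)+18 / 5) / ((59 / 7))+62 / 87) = 434653885 / 1742085846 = 0.25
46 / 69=2 / 3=0.67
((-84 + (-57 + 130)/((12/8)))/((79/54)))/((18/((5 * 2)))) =-1060/79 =-13.42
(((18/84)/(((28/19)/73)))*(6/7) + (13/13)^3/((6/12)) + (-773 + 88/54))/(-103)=28163515/3815532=7.38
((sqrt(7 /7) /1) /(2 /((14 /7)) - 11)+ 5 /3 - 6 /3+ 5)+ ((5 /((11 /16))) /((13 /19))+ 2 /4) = 33668 /2145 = 15.70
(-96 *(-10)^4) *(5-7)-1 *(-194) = 1920194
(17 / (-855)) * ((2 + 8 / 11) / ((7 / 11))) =-34 / 399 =-0.09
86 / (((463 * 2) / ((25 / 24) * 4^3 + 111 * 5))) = 80195 / 1389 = 57.74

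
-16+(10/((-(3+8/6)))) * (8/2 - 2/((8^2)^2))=-335857/13312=-25.23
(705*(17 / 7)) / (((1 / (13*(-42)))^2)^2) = 152163528032880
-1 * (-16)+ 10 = 26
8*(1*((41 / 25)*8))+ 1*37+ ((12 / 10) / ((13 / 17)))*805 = 456687 / 325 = 1405.19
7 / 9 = 0.78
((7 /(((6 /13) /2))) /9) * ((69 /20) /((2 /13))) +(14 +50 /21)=231743 /2520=91.96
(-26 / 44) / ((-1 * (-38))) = -13 / 836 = -0.02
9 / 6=3 / 2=1.50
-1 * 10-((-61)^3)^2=-51520374371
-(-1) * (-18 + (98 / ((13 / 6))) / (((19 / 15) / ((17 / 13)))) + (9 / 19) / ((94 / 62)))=4377825 / 150917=29.01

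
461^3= 97972181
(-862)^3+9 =-640503919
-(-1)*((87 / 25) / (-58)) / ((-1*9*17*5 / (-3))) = -1 / 4250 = -0.00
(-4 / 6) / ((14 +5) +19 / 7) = -7 / 228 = -0.03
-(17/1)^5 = -1419857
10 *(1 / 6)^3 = 5 / 108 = 0.05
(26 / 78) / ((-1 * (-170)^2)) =-0.00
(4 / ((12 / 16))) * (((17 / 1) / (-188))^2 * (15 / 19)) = 1445 / 41971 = 0.03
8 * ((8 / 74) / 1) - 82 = -3002 / 37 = -81.14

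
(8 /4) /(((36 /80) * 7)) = 40 /63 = 0.63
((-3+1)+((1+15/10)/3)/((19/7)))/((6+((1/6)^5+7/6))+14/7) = -0.18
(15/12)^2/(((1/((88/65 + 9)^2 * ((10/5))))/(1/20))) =452929/27040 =16.75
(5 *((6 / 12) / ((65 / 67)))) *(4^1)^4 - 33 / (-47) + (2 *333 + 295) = 990672 / 611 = 1621.39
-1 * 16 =-16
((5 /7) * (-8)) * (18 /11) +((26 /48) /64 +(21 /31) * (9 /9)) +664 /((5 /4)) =9579199507 /18332160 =522.54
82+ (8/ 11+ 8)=998/ 11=90.73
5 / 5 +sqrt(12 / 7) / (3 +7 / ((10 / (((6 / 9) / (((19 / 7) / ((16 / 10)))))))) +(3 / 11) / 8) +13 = 250800 *sqrt(21) / 2904797 +14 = 14.40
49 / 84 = 7 / 12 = 0.58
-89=-89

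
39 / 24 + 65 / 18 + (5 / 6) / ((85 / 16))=6601 / 1224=5.39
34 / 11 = 3.09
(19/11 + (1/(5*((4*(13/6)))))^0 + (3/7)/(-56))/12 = 3909/17248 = 0.23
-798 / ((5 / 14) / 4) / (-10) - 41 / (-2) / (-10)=89171 / 100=891.71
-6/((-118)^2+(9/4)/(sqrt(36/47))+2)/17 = -594176/23444401633+16 * sqrt(47)/23444401633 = -0.00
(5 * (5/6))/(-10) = -5/12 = -0.42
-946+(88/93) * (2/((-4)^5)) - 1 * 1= -5636555/5952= -947.00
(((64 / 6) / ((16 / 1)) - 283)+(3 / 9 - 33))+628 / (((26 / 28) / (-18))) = -162351 / 13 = -12488.54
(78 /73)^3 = 474552 /389017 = 1.22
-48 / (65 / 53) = -2544 / 65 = -39.14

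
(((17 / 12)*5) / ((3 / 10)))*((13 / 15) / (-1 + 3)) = 1105 / 108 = 10.23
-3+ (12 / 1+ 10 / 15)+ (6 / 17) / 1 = 511 / 51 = 10.02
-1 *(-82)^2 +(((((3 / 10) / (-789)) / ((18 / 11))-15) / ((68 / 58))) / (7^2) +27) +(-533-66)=-575444731459 / 78868440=-7296.26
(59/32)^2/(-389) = -3481/398336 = -0.01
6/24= 1/4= 0.25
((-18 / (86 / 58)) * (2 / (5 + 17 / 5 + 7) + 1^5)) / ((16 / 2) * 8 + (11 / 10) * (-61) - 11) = 151380 / 155617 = 0.97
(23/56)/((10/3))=0.12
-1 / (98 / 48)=-24 / 49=-0.49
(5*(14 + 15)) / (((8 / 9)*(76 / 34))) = 22185 / 304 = 72.98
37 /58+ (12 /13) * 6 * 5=21361 /754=28.33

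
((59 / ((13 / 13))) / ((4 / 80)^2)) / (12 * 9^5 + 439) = 23600 / 709027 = 0.03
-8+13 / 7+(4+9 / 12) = -39 / 28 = -1.39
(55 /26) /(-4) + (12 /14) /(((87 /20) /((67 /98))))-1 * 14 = -14890557 /1034488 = -14.39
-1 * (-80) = 80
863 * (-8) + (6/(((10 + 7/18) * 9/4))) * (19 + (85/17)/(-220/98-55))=-241256216/34969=-6899.15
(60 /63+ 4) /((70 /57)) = 4.03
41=41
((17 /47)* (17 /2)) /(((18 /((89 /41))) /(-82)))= -25721 /846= -30.40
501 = 501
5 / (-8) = -0.62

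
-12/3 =-4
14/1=14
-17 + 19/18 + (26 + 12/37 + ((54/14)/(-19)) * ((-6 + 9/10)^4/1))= -56228777191/442890000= -126.96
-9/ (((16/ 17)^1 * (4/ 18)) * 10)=-1377/ 320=-4.30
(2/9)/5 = 2/45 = 0.04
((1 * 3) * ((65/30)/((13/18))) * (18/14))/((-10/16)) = -648/35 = -18.51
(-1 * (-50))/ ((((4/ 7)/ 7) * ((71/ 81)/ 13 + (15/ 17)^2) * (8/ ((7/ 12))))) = 52.79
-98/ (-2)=49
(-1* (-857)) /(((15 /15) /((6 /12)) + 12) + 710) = 857 /724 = 1.18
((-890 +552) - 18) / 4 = -89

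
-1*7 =-7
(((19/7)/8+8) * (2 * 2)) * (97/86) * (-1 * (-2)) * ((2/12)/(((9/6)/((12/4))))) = 45299/1806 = 25.08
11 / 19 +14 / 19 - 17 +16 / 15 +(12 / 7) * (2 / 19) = -28802 / 1995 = -14.44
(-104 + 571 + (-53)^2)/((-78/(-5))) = 210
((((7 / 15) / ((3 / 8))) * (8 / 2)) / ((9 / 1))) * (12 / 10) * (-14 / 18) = -3136 / 6075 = -0.52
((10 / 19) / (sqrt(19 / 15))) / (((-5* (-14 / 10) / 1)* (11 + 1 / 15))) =75* sqrt(285) / 209741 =0.01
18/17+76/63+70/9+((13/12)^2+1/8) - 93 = -466433/5712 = -81.66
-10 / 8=-5 / 4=-1.25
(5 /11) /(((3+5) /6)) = 15 /44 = 0.34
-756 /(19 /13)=-9828 /19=-517.26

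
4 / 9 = 0.44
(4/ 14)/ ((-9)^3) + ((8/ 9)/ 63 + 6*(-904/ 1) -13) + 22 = -3947525/ 729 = -5414.99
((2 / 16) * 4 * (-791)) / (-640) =791 / 1280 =0.62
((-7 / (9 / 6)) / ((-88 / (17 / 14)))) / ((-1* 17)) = -0.00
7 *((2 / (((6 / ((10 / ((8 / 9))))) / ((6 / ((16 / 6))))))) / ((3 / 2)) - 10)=-245 / 8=-30.62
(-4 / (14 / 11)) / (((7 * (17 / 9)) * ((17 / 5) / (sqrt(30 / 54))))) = -330 * sqrt(5) / 14161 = -0.05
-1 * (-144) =144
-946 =-946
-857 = -857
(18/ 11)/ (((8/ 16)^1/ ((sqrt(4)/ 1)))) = 72/ 11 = 6.55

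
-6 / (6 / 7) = -7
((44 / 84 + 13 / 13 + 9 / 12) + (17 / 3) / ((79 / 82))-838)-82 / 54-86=-54788579 / 59724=-917.36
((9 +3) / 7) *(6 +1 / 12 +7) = 157 / 7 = 22.43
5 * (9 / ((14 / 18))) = 405 / 7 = 57.86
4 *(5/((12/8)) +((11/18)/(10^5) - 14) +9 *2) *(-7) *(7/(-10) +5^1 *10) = -45553237961/4500000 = -10122.94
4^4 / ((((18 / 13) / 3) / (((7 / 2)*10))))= 58240 / 3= 19413.33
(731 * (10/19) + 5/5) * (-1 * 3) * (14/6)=-51303/19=-2700.16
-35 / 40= -7 / 8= -0.88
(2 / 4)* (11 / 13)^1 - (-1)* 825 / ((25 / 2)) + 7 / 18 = 7817 / 117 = 66.81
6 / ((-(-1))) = 6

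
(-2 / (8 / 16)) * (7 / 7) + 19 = 15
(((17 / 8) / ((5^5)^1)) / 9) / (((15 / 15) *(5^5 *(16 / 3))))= 17 / 3750000000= 0.00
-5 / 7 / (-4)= 5 / 28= 0.18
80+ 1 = 81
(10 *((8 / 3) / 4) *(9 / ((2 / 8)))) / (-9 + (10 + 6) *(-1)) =-48 / 5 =-9.60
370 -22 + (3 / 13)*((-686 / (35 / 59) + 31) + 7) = 5844 / 65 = 89.91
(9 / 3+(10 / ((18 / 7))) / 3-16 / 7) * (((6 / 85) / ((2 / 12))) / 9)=304 / 3213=0.09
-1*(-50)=50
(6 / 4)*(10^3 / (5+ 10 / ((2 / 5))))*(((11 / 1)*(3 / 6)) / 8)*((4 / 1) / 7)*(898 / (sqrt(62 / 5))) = 123475*sqrt(310) / 434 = 5009.22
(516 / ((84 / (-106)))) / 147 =-4558 / 1029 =-4.43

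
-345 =-345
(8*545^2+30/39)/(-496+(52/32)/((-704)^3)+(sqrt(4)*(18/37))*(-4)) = -3190334151815331840/671164741458029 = -4753.43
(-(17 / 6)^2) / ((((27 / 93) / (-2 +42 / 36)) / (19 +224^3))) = 55941205465 / 216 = 258987062.34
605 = 605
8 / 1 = 8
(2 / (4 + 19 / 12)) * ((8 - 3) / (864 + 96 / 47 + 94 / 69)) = 194580 / 94235299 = 0.00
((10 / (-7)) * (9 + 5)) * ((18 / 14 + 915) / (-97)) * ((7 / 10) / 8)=3207 / 194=16.53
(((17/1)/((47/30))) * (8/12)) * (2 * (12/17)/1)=480/47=10.21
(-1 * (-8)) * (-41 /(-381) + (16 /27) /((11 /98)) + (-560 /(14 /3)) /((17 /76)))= -2724343720 /641223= -4248.67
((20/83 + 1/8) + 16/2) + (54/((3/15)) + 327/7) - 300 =116573/4648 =25.08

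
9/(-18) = -1/2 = -0.50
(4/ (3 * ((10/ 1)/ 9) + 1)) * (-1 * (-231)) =2772/ 13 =213.23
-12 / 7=-1.71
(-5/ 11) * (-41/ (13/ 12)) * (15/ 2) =18450/ 143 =129.02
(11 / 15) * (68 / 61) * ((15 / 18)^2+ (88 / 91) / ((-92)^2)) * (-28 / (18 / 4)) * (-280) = 100838909248 / 101937771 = 989.22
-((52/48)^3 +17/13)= -57937/22464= -2.58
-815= -815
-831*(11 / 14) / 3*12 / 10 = -9141 / 35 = -261.17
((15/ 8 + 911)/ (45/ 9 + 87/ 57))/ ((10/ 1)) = 138757/ 9920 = 13.99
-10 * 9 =-90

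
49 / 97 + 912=88513 / 97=912.51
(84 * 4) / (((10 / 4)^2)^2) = 5376 / 625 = 8.60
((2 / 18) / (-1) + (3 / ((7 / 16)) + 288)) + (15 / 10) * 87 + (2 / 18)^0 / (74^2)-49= 129800429 / 344988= 376.25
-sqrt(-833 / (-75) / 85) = -7 * sqrt(15) / 75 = -0.36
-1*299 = -299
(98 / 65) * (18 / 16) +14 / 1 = 4081 / 260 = 15.70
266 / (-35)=-38 / 5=-7.60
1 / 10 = 0.10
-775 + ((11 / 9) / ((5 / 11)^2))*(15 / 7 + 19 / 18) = -21434857 / 28350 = -756.08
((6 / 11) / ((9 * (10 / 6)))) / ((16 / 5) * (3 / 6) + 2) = 1 / 99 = 0.01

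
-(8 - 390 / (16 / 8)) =187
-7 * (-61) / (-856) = -427 / 856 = -0.50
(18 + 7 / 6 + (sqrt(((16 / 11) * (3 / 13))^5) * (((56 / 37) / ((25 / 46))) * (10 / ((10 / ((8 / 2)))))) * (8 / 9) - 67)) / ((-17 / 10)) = 1435 / 51 - 168820736 * sqrt(429) / 9196631015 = 27.76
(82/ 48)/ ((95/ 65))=533/ 456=1.17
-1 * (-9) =9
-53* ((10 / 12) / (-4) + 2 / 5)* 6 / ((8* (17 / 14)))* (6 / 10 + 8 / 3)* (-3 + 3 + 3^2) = -1254351 / 6800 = -184.46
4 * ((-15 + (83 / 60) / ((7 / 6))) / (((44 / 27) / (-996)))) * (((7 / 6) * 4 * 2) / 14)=8668188 / 385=22514.77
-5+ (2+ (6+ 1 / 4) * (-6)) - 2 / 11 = -40.68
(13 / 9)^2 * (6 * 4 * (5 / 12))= 1690 / 81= 20.86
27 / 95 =0.28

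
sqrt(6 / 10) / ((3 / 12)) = 4 * sqrt(15) / 5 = 3.10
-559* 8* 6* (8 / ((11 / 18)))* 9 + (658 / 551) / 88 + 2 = -76642446671 / 24244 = -3161295.44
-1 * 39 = -39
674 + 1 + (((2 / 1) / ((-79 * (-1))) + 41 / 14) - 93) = 646959 / 1106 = 584.95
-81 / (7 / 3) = -243 / 7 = -34.71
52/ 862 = 26/ 431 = 0.06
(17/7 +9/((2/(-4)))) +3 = -88/7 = -12.57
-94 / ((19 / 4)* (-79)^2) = -376 / 118579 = -0.00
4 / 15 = 0.27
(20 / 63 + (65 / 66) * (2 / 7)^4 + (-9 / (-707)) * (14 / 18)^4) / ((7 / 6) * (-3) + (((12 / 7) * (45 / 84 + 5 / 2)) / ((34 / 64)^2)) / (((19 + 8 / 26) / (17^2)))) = 320858115686 / 266016537315837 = 0.00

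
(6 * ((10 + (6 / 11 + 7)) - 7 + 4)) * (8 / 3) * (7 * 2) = 35840 / 11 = 3258.18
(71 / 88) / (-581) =-71 / 51128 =-0.00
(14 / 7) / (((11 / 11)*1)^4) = 2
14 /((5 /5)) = 14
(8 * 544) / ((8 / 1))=544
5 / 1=5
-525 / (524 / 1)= -525 / 524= -1.00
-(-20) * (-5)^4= 12500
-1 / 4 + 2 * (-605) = -4841 / 4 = -1210.25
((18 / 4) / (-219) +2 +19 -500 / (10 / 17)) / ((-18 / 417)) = 16824143 / 876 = 19205.64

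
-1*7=-7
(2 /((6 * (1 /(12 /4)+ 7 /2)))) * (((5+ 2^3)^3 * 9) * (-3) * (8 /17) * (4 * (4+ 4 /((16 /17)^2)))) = -32328855 /391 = -82682.49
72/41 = 1.76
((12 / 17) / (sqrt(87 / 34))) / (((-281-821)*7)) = -2*sqrt(2958) / 1901501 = -0.00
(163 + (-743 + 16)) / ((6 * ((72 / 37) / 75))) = -43475 / 12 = -3622.92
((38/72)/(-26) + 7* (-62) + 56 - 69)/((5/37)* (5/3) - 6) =15481207/199992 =77.41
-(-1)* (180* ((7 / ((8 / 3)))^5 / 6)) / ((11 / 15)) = 918922725 / 180224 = 5098.78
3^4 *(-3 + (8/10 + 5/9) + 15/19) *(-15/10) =19737/190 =103.88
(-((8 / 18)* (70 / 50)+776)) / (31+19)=-17474 / 1125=-15.53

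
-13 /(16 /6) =-39 /8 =-4.88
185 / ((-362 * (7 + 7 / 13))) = -2405 / 35476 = -0.07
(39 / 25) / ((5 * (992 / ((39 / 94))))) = 1521 / 11656000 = 0.00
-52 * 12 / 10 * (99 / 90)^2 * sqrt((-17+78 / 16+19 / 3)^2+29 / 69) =-1573 * sqrt(10348873) / 11500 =-440.03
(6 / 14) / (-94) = -3 / 658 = -0.00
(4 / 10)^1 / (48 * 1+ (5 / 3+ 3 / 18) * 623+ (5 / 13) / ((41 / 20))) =6396 / 19033765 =0.00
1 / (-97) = -1 / 97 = -0.01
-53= -53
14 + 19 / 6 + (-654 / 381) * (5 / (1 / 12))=-65399 / 762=-85.83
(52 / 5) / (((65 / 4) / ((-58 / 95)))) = -0.39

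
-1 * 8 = -8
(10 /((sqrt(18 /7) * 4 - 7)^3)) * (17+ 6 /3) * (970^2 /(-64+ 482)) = -15581341636 /14641 - 4163595408 * sqrt(14) /14641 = -2128276.02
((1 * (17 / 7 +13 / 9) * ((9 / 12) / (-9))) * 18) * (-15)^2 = -1307.14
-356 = -356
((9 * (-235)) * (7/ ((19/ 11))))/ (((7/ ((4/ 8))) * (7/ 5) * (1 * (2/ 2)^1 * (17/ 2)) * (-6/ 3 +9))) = -7.35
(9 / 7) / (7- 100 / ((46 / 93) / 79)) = -207 / 2570323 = -0.00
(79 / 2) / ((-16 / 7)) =-553 / 32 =-17.28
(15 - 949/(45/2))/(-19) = 1223/855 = 1.43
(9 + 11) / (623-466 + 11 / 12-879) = -240 / 8653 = -0.03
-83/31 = -2.68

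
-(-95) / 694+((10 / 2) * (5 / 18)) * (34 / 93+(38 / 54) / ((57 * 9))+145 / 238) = 50147530085 / 33594498252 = 1.49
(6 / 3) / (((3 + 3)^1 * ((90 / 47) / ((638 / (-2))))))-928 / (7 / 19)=-2574.39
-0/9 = 0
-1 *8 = -8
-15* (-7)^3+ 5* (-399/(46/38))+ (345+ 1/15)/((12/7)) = 3827684/1035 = 3698.25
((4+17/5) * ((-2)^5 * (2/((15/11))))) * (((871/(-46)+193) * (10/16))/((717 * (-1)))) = 4345132/82455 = 52.70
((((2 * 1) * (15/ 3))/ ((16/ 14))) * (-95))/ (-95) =35/ 4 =8.75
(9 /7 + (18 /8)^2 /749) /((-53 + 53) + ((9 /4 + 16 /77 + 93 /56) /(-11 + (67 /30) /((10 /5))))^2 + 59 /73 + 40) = 37419374837999 /1186497156002812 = 0.03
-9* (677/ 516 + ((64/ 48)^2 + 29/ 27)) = -19337/ 516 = -37.47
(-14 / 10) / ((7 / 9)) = -9 / 5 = -1.80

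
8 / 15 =0.53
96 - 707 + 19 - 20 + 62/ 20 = -6089/ 10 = -608.90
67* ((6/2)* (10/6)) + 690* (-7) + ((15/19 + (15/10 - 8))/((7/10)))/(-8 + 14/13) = -1536887/342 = -4493.82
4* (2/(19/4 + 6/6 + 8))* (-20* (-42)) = 5376/11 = 488.73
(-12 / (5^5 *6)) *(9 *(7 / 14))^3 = -729 / 12500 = -0.06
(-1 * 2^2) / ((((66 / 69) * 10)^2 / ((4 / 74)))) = -529 / 223850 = -0.00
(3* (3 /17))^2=81 /289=0.28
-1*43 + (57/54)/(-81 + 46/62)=-1926301/44784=-43.01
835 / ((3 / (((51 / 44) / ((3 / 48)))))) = 56780 / 11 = 5161.82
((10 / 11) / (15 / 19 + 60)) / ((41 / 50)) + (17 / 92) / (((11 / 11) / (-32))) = -5.89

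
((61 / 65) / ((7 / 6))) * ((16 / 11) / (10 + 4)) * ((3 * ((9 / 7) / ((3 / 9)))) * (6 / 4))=355752 / 245245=1.45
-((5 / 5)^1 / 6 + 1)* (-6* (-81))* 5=-2835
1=1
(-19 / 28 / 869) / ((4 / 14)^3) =-931 / 27808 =-0.03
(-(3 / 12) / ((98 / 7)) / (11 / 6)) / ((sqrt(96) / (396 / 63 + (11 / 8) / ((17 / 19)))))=-677 * sqrt(6) / 213248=-0.01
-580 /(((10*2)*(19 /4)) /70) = -8120 /19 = -427.37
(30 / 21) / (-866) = -5 / 3031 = -0.00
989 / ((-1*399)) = -989 / 399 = -2.48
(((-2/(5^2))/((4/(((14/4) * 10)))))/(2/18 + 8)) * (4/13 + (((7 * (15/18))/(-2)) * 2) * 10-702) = 622461/9490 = 65.59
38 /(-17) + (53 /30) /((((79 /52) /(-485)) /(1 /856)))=-4990729 /1724412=-2.89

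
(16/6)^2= 7.11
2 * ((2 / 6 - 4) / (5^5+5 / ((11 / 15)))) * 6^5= -313632 / 17225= -18.21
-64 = -64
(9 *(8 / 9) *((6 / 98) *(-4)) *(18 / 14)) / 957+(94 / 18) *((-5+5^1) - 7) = -36000785 / 984753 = -36.56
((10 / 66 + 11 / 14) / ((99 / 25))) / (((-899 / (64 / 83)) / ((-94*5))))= 162808000 / 1706416173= 0.10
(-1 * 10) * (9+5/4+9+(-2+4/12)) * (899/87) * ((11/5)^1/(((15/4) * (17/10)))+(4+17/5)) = -12918475/918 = -14072.41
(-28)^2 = 784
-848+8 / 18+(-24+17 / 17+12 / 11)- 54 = -91423 / 99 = -923.46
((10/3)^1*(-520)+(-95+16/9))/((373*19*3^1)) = -16439/191349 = -0.09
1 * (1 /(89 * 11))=1 /979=0.00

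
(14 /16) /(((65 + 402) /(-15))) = -105 /3736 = -0.03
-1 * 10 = -10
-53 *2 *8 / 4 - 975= -1187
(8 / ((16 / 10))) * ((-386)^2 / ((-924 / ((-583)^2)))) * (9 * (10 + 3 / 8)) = -1432941279495 / 56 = -25588237133.84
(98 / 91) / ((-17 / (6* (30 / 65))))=-504 / 2873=-0.18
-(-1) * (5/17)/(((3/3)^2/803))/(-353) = -4015/6001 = -0.67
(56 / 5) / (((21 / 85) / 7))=317.33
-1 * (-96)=96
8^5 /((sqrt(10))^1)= 16384 * sqrt(10) /5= 10362.15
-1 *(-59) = 59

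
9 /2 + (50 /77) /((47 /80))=40571 /7238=5.61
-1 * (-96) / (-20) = -24 / 5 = -4.80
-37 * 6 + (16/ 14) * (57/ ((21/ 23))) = -7382/ 49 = -150.65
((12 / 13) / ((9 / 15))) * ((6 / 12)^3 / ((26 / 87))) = 435 / 676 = 0.64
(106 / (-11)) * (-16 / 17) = 1696 / 187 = 9.07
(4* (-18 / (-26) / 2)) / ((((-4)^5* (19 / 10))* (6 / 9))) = -135 / 126464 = -0.00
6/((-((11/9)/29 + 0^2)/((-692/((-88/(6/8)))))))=-406377/484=-839.62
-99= -99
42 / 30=7 / 5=1.40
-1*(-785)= 785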